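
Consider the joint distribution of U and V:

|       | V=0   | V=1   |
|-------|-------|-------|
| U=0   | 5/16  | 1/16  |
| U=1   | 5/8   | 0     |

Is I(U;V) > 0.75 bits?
Marginal P(U) (row sums):
  P(U=0) = 5/16 + 1/16 = 3/8
  P(U=1) = 5/8 + 0 = 5/8
Marginal P(V) (column sums):
  P(V=0) = 5/16 + 5/8 = 15/16
  P(V=1) = 1/16 + 0 = 1/16

H(U) = -[(3/8)·log₂(3/8) + (5/8)·log₂(5/8)]
  = 0.5306 + 0.4238
  = 0.9544 bits
H(V) = -[(15/16)·log₂(15/16) + (1/16)·log₂(1/16)]
  = 0.0873 + 0.2500
  = 0.3373 bits
H(U,V) = -[(5/16)·log₂(5/16) + (1/16)·log₂(1/16) + (5/8)·log₂(5/8)]
  = 0.5244 + 0.2500 + 0.4238
  = 1.1982 bits

I(U;V) = H(U) + H(V) - H(U,V)
  = 0.9544 + 0.3373 - 1.1982
  = 0.0935 bits

No. I(U;V) = 0.0935 bits, which is ≤ 0.75 bits.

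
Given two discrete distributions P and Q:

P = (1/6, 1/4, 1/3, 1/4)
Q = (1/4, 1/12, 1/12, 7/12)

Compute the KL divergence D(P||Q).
D(P||Q) = Σ P(i) log₂(P(i)/Q(i))
  i=0: (1/6) × log₂((1/6)/(1/4)) = (1/6) × log₂(2/3) = -0.0975
  i=1: (1/4) × log₂((1/4)/(1/12)) = (1/4) × log₂(3) = 0.3962
  i=2: (1/3) × log₂((1/3)/(1/12)) = (1/3) × log₂(4) = 0.6667
  i=3: (1/4) × log₂((1/4)/(7/12)) = (1/4) × log₂(3/7) = -0.3056
D(P||Q) = -0.0975 + 0.3962 + 0.6667 - 0.3056
  = 0.6598 bits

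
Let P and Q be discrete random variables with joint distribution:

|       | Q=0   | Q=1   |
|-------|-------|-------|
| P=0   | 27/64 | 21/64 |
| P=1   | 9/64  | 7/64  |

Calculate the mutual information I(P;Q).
Marginal P(P) (row sums):
  P(P=0) = 27/64 + 21/64 = 3/4
  P(P=1) = 9/64 + 7/64 = 1/4
Marginal P(Q) (column sums):
  P(Q=0) = 27/64 + 9/64 = 9/16
  P(Q=1) = 21/64 + 7/64 = 7/16

H(P) = -[(3/4)·log₂(3/4) + (1/4)·log₂(1/4)]
  = 0.3113 + 0.5000
  = 0.8113 bits
H(Q) = -[(9/16)·log₂(9/16) + (7/16)·log₂(7/16)]
  = 0.4669 + 0.5218
  = 0.9887 bits
H(P,Q) = -[(27/64)·log₂(27/64) + (21/64)·log₂(21/64) + (9/64)·log₂(9/64) + (7/64)·log₂(7/64)]
  = 0.5253 + 0.5275 + 0.3980 + 0.3492
  = 1.8000 bits

I(P;Q) = H(P) + H(Q) - H(P,Q)
  = 0.8113 + 0.9887 - 1.8000
  = 0.0000 bits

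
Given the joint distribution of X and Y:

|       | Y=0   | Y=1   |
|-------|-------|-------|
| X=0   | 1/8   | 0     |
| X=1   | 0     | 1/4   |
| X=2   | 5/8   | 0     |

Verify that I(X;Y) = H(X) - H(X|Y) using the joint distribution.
Left side, from I(X;Y) = H(X) + H(Y) - H(X,Y):
Marginal P(X) (row sums):
  P(X=0) = 1/8 + 0 = 1/8
  P(X=1) = 0 + 1/4 = 1/4
  P(X=2) = 5/8 + 0 = 5/8
Marginal P(Y) (column sums):
  P(Y=0) = 1/8 + 0 + 5/8 = 3/4
  P(Y=1) = 0 + 1/4 + 0 = 1/4

H(X) = -[(1/8)·log₂(1/8) + (1/4)·log₂(1/4) + (5/8)·log₂(5/8)]
  = 0.3750 + 0.5000 + 0.4238
  = 1.2988 bits
H(Y) = -[(3/4)·log₂(3/4) + (1/4)·log₂(1/4)]
  = 0.3113 + 0.5000
  = 0.8113 bits
H(X,Y) = -[(1/8)·log₂(1/8) + (1/4)·log₂(1/4) + (5/8)·log₂(5/8)]
  = 0.3750 + 0.5000 + 0.4238
  = 1.2988 bits

I(X;Y) = H(X) + H(Y) - H(X,Y)
  = 1.2988 + 0.8113 - 1.2988
  = 0.8113 bits

Right side, with H(X|Y) computed directly from the conditional probabilities:
H(X|Y) = -Σ P(X,Y)·log₂ P(X|Y), where P(X|Y) = P(X,Y) / P(Y)
  (cells with P(X,Y) = 0 contribute 0)
  (X=0,Y=0): P(X|Y) = (1/8)/(3/4) = 1/6;  -(1/8)·log₂(1/6) = 0.3231
  (X=1,Y=1): P(X|Y) = (1/4)/(1/4) = 1;  -(1/4)·log₂(1) = 0.0000
  (X=2,Y=0): P(X|Y) = (5/8)/(3/4) = 5/6;  -(5/8)·log₂(5/6) = 0.1644
H(X|Y) = 0.3231 + 0.0000 + 0.1644
  = 0.4875 bits
H(X) - H(X|Y) = 1.2988 - 0.4875 = 0.8113 bits

Both sides equal 0.8113 bits, so I(X;Y) = H(X) - H(X|Y) ✓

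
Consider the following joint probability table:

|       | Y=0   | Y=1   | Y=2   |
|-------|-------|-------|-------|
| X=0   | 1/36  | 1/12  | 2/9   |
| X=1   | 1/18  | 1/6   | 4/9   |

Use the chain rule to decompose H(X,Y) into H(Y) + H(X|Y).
By the chain rule: H(X,Y) = H(Y) + H(X|Y)

Marginal P(Y) (column sums):
  P(Y=0) = 1/36 + 1/18 = 1/12
  P(Y=1) = 1/12 + 1/6 = 1/4
  P(Y=2) = 2/9 + 4/9 = 2/3
H(Y) = -[(1/12)·log₂(1/12) + (1/4)·log₂(1/4) + (2/3)·log₂(2/3)]
  = 0.2987 + 0.5000 + 0.3900
  = 1.1887 bits
H(X|Y) = -Σ P(X,Y)·log₂ P(X|Y), where P(X|Y) = P(X,Y) / P(Y)
  (X=0,Y=0): P(X|Y) = (1/36)/(1/12) = 1/3;  -(1/36)·log₂(1/3) = 0.0440
  (X=0,Y=1): P(X|Y) = (1/12)/(1/4) = 1/3;  -(1/12)·log₂(1/3) = 0.1321
  (X=0,Y=2): P(X|Y) = (2/9)/(2/3) = 1/3;  -(2/9)·log₂(1/3) = 0.3522
  (X=1,Y=0): P(X|Y) = (1/18)/(1/12) = 2/3;  -(1/18)·log₂(2/3) = 0.0325
  (X=1,Y=1): P(X|Y) = (1/6)/(1/4) = 2/3;  -(1/6)·log₂(2/3) = 0.0975
  (X=1,Y=2): P(X|Y) = (4/9)/(2/3) = 2/3;  -(4/9)·log₂(2/3) = 0.2600
H(X|Y) = 0.0440 + 0.1321 + 0.3522 + 0.0325 + 0.0975 + 0.2600
  = 0.9183 bits

H(X,Y) = H(Y) + H(X|Y) = 1.1887 + 0.9183 = 2.1070 bits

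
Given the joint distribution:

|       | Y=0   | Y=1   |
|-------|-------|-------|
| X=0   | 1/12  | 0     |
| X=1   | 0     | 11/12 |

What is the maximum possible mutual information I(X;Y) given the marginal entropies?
The upper bound on mutual information is I(X;Y) ≤ min(H(X), H(Y)).

Marginal P(X) (row sums):
  P(X=0) = 1/12 + 0 = 1/12
  P(X=1) = 0 + 11/12 = 11/12
Marginal P(Y) (column sums):
  P(Y=0) = 1/12 + 0 = 1/12
  P(Y=1) = 0 + 11/12 = 11/12

H(X) = -[(1/12)·log₂(1/12) + (11/12)·log₂(11/12)]
  = 0.2987 + 0.1151
  = 0.4138 bits
H(Y) = -[(1/12)·log₂(1/12) + (11/12)·log₂(11/12)]
  = 0.2987 + 0.1151
  = 0.4138 bits

Maximum possible I(X;Y) = min(0.4138, 0.4138) = 0.4138 bits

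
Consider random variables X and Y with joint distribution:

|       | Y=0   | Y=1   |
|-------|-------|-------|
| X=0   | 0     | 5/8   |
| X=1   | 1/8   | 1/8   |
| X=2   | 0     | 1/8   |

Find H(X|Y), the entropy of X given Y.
Marginal P(Y) (column sums):
  P(Y=0) = 0 + 1/8 + 0 = 1/8
  P(Y=1) = 5/8 + 1/8 + 1/8 = 7/8

H(X|Y) = -Σ P(X,Y)·log₂ P(X|Y), where P(X|Y) = P(X,Y) / P(Y)
  (cells with P(X,Y) = 0 contribute 0)
  (X=0,Y=1): P(X|Y) = (5/8)/(7/8) = 5/7;  -(5/8)·log₂(5/7) = 0.3034
  (X=1,Y=0): P(X|Y) = (1/8)/(1/8) = 1;  -(1/8)·log₂(1) = 0.0000
  (X=1,Y=1): P(X|Y) = (1/8)/(7/8) = 1/7;  -(1/8)·log₂(1/7) = 0.3509
  (X=2,Y=1): P(X|Y) = (1/8)/(7/8) = 1/7;  -(1/8)·log₂(1/7) = 0.3509
H(X|Y) = 0.3034 + 0.0000 + 0.3509 + 0.3509
  = 1.0052 bits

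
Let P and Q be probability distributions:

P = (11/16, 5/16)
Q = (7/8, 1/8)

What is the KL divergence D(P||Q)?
D(P||Q) = Σ P(i) log₂(P(i)/Q(i))
  i=0: (11/16) × log₂((11/16)/(7/8)) = (11/16) × log₂(11/14) = -0.2392
  i=1: (5/16) × log₂((5/16)/(1/8)) = (5/16) × log₂(5/2) = 0.4131
D(P||Q) = -0.2392 + 0.4131
  = 0.1739 bits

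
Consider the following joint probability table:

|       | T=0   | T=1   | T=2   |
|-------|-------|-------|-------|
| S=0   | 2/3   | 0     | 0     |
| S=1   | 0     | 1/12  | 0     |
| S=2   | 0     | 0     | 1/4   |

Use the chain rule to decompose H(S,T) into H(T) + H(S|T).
By the chain rule: H(S,T) = H(T) + H(S|T)

Marginal P(T) (column sums):
  P(T=0) = 2/3 + 0 + 0 = 2/3
  P(T=1) = 0 + 1/12 + 0 = 1/12
  P(T=2) = 0 + 0 + 1/4 = 1/4
H(T) = -[(2/3)·log₂(2/3) + (1/12)·log₂(1/12) + (1/4)·log₂(1/4)]
  = 0.3900 + 0.2987 + 0.5000
  = 1.1887 bits
H(S|T) = -Σ P(S,T)·log₂ P(S|T), where P(S|T) = P(S,T) / P(T)
  (cells with P(S,T) = 0 contribute 0)
  (S=0,T=0): P(S|T) = (2/3)/(2/3) = 1;  -(2/3)·log₂(1) = 0.0000
  (S=1,T=1): P(S|T) = (1/12)/(1/12) = 1;  -(1/12)·log₂(1) = 0.0000
  (S=2,T=2): P(S|T) = (1/4)/(1/4) = 1;  -(1/4)·log₂(1) = 0.0000
H(S|T) = 0.0000 + 0.0000 + 0.0000
  = 0.0000 bits

H(S,T) = H(T) + H(S|T) = 1.1887 + 0.0000 = 1.1887 bits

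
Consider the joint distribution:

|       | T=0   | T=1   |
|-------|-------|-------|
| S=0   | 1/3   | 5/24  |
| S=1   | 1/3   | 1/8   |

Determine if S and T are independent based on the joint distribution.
Marginal P(S) (row sums):
  P(S=0) = 1/3 + 5/24 = 13/24
  P(S=1) = 1/3 + 1/8 = 11/24
Marginal P(T) (column sums):
  P(T=0) = 1/3 + 1/3 = 2/3
  P(T=1) = 5/24 + 1/8 = 1/3

S and T are independent iff P(S=i,T=j) = P(S=i)·P(T=j) for every cell.
  P(S=0)·P(T=0) = 13/24 × 2/3 = 13/36, but P(S=0,T=0) = 1/3 ✗

No, S and T are not independent. Quantitatively, I(S;T) > 0:

H(S) = -[(13/24)·log₂(13/24) + (11/24)·log₂(11/24)]
  = 0.4791 + 0.5159
  = 0.9950 bits
H(T) = -[(2/3)·log₂(2/3) + (1/3)·log₂(1/3)]
  = 0.3900 + 0.5283
  = 0.9183 bits
H(S,T) = -[(1/3)·log₂(1/3) + (5/24)·log₂(5/24) + (1/3)·log₂(1/3) + (1/8)·log₂(1/8)]
  = 0.5283 + 0.4715 + 0.5283 + 0.3750
  = 1.9031 bits
I(S;T) = H(S) + H(T) - H(S,T) = 0.9950 + 0.9183 - 1.9031 = 0.0102 bits > 0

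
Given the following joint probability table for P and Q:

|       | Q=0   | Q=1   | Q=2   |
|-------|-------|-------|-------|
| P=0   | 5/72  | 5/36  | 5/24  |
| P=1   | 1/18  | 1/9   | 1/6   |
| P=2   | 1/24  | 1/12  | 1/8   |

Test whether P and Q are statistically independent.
Marginal P(P) (row sums):
  P(P=0) = 5/72 + 5/36 + 5/24 = 5/12
  P(P=1) = 1/18 + 1/9 + 1/6 = 1/3
  P(P=2) = 1/24 + 1/12 + 1/8 = 1/4
Marginal P(Q) (column sums):
  P(Q=0) = 5/72 + 1/18 + 1/24 = 1/6
  P(Q=1) = 5/36 + 1/9 + 1/12 = 1/3
  P(Q=2) = 5/24 + 1/6 + 1/8 = 1/2

P and Q are independent iff P(P=i,Q=j) = P(P=i)·P(Q=j) for every cell.
  P(P=0)·P(Q=0) = 5/12 × 1/6 = 5/72 = P(P=0,Q=0) ✓
  P(P=0)·P(Q=1) = 5/12 × 1/3 = 5/36 = P(P=0,Q=1) ✓
  P(P=0)·P(Q=2) = 5/12 × 1/2 = 5/24 = P(P=0,Q=2) ✓
  P(P=1)·P(Q=0) = 1/3 × 1/6 = 1/18 = P(P=1,Q=0) ✓
  P(P=1)·P(Q=1) = 1/3 × 1/3 = 1/9 = P(P=1,Q=1) ✓
  P(P=1)·P(Q=2) = 1/3 × 1/2 = 1/6 = P(P=1,Q=2) ✓
  P(P=2)·P(Q=0) = 1/4 × 1/6 = 1/24 = P(P=2,Q=0) ✓
  P(P=2)·P(Q=1) = 1/4 × 1/3 = 1/12 = P(P=2,Q=1) ✓
  P(P=2)·P(Q=2) = 1/4 × 1/2 = 1/8 = P(P=2,Q=2) ✓

Yes, P and Q are independent: every cell factors, so I(P;Q) = 0 bits.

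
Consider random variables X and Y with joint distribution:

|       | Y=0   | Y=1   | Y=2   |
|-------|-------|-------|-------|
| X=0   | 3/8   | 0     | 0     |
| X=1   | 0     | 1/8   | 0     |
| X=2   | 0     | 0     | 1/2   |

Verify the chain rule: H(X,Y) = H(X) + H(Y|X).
Left side:
H(X,Y) = -[(3/8)·log₂(3/8) + (1/8)·log₂(1/8) + (1/2)·log₂(1/2)]
  = 0.5306 + 0.3750 + 0.5000
  = 1.4056 bits

Right side:
Marginal P(X) (row sums):
  P(X=0) = 3/8 + 0 + 0 = 3/8
  P(X=1) = 0 + 1/8 + 0 = 1/8
  P(X=2) = 0 + 0 + 1/2 = 1/2
H(X) = -[(3/8)·log₂(3/8) + (1/8)·log₂(1/8) + (1/2)·log₂(1/2)]
  = 0.5306 + 0.3750 + 0.5000
  = 1.4056 bits
H(Y|X) = -Σ P(X,Y)·log₂ P(Y|X), where P(Y|X) = P(X,Y) / P(X)
  (cells with P(X,Y) = 0 contribute 0)
  (X=0,Y=0): P(Y|X) = (3/8)/(3/8) = 1;  -(3/8)·log₂(1) = 0.0000
  (X=1,Y=1): P(Y|X) = (1/8)/(1/8) = 1;  -(1/8)·log₂(1) = 0.0000
  (X=2,Y=2): P(Y|X) = (1/2)/(1/2) = 1;  -(1/2)·log₂(1) = 0.0000
H(Y|X) = 0.0000 + 0.0000 + 0.0000
  = 0.0000 bits
H(X) + H(Y|X) = 1.4056 + 0.0000 = 1.4056 bits

Both sides equal 1.4056 bits, so the chain rule holds ✓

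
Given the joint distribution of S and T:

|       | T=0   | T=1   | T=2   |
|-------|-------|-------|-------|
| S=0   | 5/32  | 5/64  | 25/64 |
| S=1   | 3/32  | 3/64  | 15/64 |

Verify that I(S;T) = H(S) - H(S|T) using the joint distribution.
Left side, from I(S;T) = H(S) + H(T) - H(S,T):
Marginal P(S) (row sums):
  P(S=0) = 5/32 + 5/64 + 25/64 = 5/8
  P(S=1) = 3/32 + 3/64 + 15/64 = 3/8
Marginal P(T) (column sums):
  P(T=0) = 5/32 + 3/32 = 1/4
  P(T=1) = 5/64 + 3/64 = 1/8
  P(T=2) = 25/64 + 15/64 = 5/8

H(S) = -[(5/8)·log₂(5/8) + (3/8)·log₂(3/8)]
  = 0.4238 + 0.5306
  = 0.9544 bits
H(T) = -[(1/4)·log₂(1/4) + (1/8)·log₂(1/8) + (5/8)·log₂(5/8)]
  = 0.5000 + 0.3750 + 0.4238
  = 1.2988 bits
H(S,T) = -[(5/32)·log₂(5/32) + (5/64)·log₂(5/64) + (25/64)·log₂(25/64) + (3/32)·log₂(3/32) + (3/64)·log₂(3/64) + (15/64)·log₂(15/64)]
  = 0.4184 + 0.2873 + 0.5297 + 0.3202 + 0.2070 + 0.4906
  = 2.2532 bits

I(S;T) = H(S) + H(T) - H(S,T)
  = 0.9544 + 1.2988 - 2.2532
  = 0.0000 bits

Right side, with H(S|T) computed directly from the conditional probabilities:
H(S|T) = -Σ P(S,T)·log₂ P(S|T), where P(S|T) = P(S,T) / P(T)
  (S=0,T=0): P(S|T) = (5/32)/(1/4) = 5/8;  -(5/32)·log₂(5/8) = 0.1059
  (S=0,T=1): P(S|T) = (5/64)/(1/8) = 5/8;  -(5/64)·log₂(5/8) = 0.0530
  (S=0,T=2): P(S|T) = (25/64)/(5/8) = 5/8;  -(25/64)·log₂(5/8) = 0.2649
  (S=1,T=0): P(S|T) = (3/32)/(1/4) = 3/8;  -(3/32)·log₂(3/8) = 0.1327
  (S=1,T=1): P(S|T) = (3/64)/(1/8) = 3/8;  -(3/64)·log₂(3/8) = 0.0663
  (S=1,T=2): P(S|T) = (15/64)/(5/8) = 3/8;  -(15/64)·log₂(3/8) = 0.3316
H(S|T) = 0.1059 + 0.0530 + 0.2649 + 0.1327 + 0.0663 + 0.3316
  = 0.9544 bits
H(S) - H(S|T) = 0.9544 - 0.9544 = 0.0000 bits

Both sides equal 0.0000 bits, so I(S;T) = H(S) - H(S|T) ✓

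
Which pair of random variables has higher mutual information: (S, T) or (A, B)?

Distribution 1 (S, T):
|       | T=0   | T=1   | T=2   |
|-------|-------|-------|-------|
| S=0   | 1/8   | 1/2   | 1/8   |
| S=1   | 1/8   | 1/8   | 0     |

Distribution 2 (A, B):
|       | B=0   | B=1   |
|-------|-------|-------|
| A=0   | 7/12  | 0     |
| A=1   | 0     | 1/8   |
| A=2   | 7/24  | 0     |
Distribution 1 (S, T):
Marginal P(S) (row sums):
  P(S=0) = 1/8 + 1/2 + 1/8 = 3/4
  P(S=1) = 1/8 + 1/8 + 0 = 1/4
Marginal P(T) (column sums):
  P(T=0) = 1/8 + 1/8 = 1/4
  P(T=1) = 1/2 + 1/8 = 5/8
  P(T=2) = 1/8 + 0 = 1/8

H(S) = -[(3/4)·log₂(3/4) + (1/4)·log₂(1/4)]
  = 0.3113 + 0.5000
  = 0.8113 bits
H(T) = -[(1/4)·log₂(1/4) + (5/8)·log₂(5/8) + (1/8)·log₂(1/8)]
  = 0.5000 + 0.4238 + 0.3750
  = 1.2988 bits
H(S,T) = -[(1/8)·log₂(1/8) + (1/2)·log₂(1/2) + (1/8)·log₂(1/8) + (1/8)·log₂(1/8) + (1/8)·log₂(1/8)]
  = 0.3750 + 0.5000 + 0.3750 + 0.3750 + 0.3750
  = 2.0000 bits

I(S;T) = H(S) + H(T) - H(S,T)
  = 0.8113 + 1.2988 - 2.0000
  = 0.1101 bits

Distribution 2 (A, B):
Marginal P(A) (row sums):
  P(A=0) = 7/12 + 0 = 7/12
  P(A=1) = 0 + 1/8 = 1/8
  P(A=2) = 7/24 + 0 = 7/24
Marginal P(B) (column sums):
  P(B=0) = 7/12 + 0 + 7/24 = 7/8
  P(B=1) = 0 + 1/8 + 0 = 1/8

H(A) = -[(7/12)·log₂(7/12) + (1/8)·log₂(1/8) + (7/24)·log₂(7/24)]
  = 0.4536 + 0.3750 + 0.5185
  = 1.3471 bits
H(B) = -[(7/8)·log₂(7/8) + (1/8)·log₂(1/8)]
  = 0.1686 + 0.3750
  = 0.5436 bits
H(A,B) = -[(7/12)·log₂(7/12) + (1/8)·log₂(1/8) + (7/24)·log₂(7/24)]
  = 0.4536 + 0.3750 + 0.5185
  = 1.3471 bits

I(A;B) = H(A) + H(B) - H(A,B)
  = 1.3471 + 0.5436 - 1.3471
  = 0.5436 bits

I(A;B) = 0.5436 bits > I(S;T) = 0.1101 bits, so (A, B) has the higher mutual information (stronger dependence).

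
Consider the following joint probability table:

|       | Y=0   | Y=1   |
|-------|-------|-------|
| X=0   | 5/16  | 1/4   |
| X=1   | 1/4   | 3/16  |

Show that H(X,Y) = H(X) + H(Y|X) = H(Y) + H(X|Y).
Marginal P(X) (row sums):
  P(X=0) = 5/16 + 1/4 = 9/16
  P(X=1) = 1/4 + 3/16 = 7/16
Marginal P(Y) (column sums):
  P(Y=0) = 5/16 + 1/4 = 9/16
  P(Y=1) = 1/4 + 3/16 = 7/16

Decomposition 1: H(X) + H(Y|X)
H(X) = -[(9/16)·log₂(9/16) + (7/16)·log₂(7/16)]
  = 0.4669 + 0.5218
  = 0.9887 bits
H(Y|X) = -Σ P(X,Y)·log₂ P(Y|X), where P(Y|X) = P(X,Y) / P(X)
  (X=0,Y=0): P(Y|X) = (5/16)/(9/16) = 5/9;  -(5/16)·log₂(5/9) = 0.2650
  (X=0,Y=1): P(Y|X) = (1/4)/(9/16) = 4/9;  -(1/4)·log₂(4/9) = 0.2925
  (X=1,Y=0): P(Y|X) = (1/4)/(7/16) = 4/7;  -(1/4)·log₂(4/7) = 0.2018
  (X=1,Y=1): P(Y|X) = (3/16)/(7/16) = 3/7;  -(3/16)·log₂(3/7) = 0.2292
H(Y|X) = 0.2650 + 0.2925 + 0.2018 + 0.2292
  = 0.9885 bits
H(X) + H(Y|X) = 0.9887 + 0.9885 = 1.9772 bits

Decomposition 2: H(Y) + H(X|Y)
H(Y) = -[(9/16)·log₂(9/16) + (7/16)·log₂(7/16)]
  = 0.4669 + 0.5218
  = 0.9887 bits
H(X|Y) = -Σ P(X,Y)·log₂ P(X|Y), where P(X|Y) = P(X,Y) / P(Y)
  (X=0,Y=0): P(X|Y) = (5/16)/(9/16) = 5/9;  -(5/16)·log₂(5/9) = 0.2650
  (X=0,Y=1): P(X|Y) = (1/4)/(7/16) = 4/7;  -(1/4)·log₂(4/7) = 0.2018
  (X=1,Y=0): P(X|Y) = (1/4)/(9/16) = 4/9;  -(1/4)·log₂(4/9) = 0.2925
  (X=1,Y=1): P(X|Y) = (3/16)/(7/16) = 3/7;  -(3/16)·log₂(3/7) = 0.2292
H(X|Y) = 0.2650 + 0.2018 + 0.2925 + 0.2292
  = 0.9885 bits
H(Y) + H(X|Y) = 0.9887 + 0.9885 = 1.9772 bits

Direct computation of the joint entropy:
H(X,Y) = -[(5/16)·log₂(5/16) + (1/4)·log₂(1/4) + (1/4)·log₂(1/4) + (3/16)·log₂(3/16)]
  = 0.5244 + 0.5000 + 0.5000 + 0.4528
  = 1.9772 bits

All three agree: H(X,Y) = 1.9772 bits ✓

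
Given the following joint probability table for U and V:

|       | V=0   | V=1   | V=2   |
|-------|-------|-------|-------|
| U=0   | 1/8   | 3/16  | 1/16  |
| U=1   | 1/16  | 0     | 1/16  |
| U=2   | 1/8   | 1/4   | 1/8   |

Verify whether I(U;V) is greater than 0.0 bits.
Marginal P(U) (row sums):
  P(U=0) = 1/8 + 3/16 + 1/16 = 3/8
  P(U=1) = 1/16 + 0 + 1/16 = 1/8
  P(U=2) = 1/8 + 1/4 + 1/8 = 1/2
Marginal P(V) (column sums):
  P(V=0) = 1/8 + 1/16 + 1/8 = 5/16
  P(V=1) = 3/16 + 0 + 1/4 = 7/16
  P(V=2) = 1/16 + 1/16 + 1/8 = 1/4

H(U) = -[(3/8)·log₂(3/8) + (1/8)·log₂(1/8) + (1/2)·log₂(1/2)]
  = 0.5306 + 0.3750 + 0.5000
  = 1.4056 bits
H(V) = -[(5/16)·log₂(5/16) + (7/16)·log₂(7/16) + (1/4)·log₂(1/4)]
  = 0.5244 + 0.5218 + 0.5000
  = 1.5462 bits
H(U,V) = -[(1/8)·log₂(1/8) + (3/16)·log₂(3/16) + (1/16)·log₂(1/16) + (1/16)·log₂(1/16) + (1/16)·log₂(1/16) + (1/8)·log₂(1/8) + (1/4)·log₂(1/4) + (1/8)·log₂(1/8)]
  = 0.3750 + 0.4528 + 0.2500 + 0.2500 + 0.2500 + 0.3750 + 0.5000 + 0.3750
  = 2.8278 bits

I(U;V) = H(U) + H(V) - H(U,V)
  = 1.4056 + 1.5462 - 2.8278
  = 0.1240 bits

Yes. I(U;V) = 0.1240 bits, which is > 0.0 bits.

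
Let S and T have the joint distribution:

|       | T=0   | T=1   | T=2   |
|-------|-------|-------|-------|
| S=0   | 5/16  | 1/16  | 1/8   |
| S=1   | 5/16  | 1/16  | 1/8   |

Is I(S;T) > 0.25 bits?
Marginal P(S) (row sums):
  P(S=0) = 5/16 + 1/16 + 1/8 = 1/2
  P(S=1) = 5/16 + 1/16 + 1/8 = 1/2
Marginal P(T) (column sums):
  P(T=0) = 5/16 + 5/16 = 5/8
  P(T=1) = 1/16 + 1/16 = 1/8
  P(T=2) = 1/8 + 1/8 = 1/4

H(S) = -[(1/2)·log₂(1/2) + (1/2)·log₂(1/2)]
  = 0.5000 + 0.5000
  = 1.0000 bits
H(T) = -[(5/8)·log₂(5/8) + (1/8)·log₂(1/8) + (1/4)·log₂(1/4)]
  = 0.4238 + 0.3750 + 0.5000
  = 1.2988 bits
H(S,T) = -[(5/16)·log₂(5/16) + (1/16)·log₂(1/16) + (1/8)·log₂(1/8) + (5/16)·log₂(5/16) + (1/16)·log₂(1/16) + (1/8)·log₂(1/8)]
  = 0.5244 + 0.2500 + 0.3750 + 0.5244 + 0.2500 + 0.3750
  = 2.2988 bits

I(S;T) = H(S) + H(T) - H(S,T)
  = 1.0000 + 1.2988 - 2.2988
  = 0.0000 bits

No. I(S;T) = 0.0000 bits, which is ≤ 0.25 bits.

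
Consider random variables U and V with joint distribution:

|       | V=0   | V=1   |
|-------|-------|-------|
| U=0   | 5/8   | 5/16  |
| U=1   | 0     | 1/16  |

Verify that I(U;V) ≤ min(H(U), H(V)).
Marginal P(U) (row sums):
  P(U=0) = 5/8 + 5/16 = 15/16
  P(U=1) = 0 + 1/16 = 1/16
Marginal P(V) (column sums):
  P(V=0) = 5/8 + 0 = 5/8
  P(V=1) = 5/16 + 1/16 = 3/8

H(U) = -[(15/16)·log₂(15/16) + (1/16)·log₂(1/16)]
  = 0.0873 + 0.2500
  = 0.3373 bits
H(V) = -[(5/8)·log₂(5/8) + (3/8)·log₂(3/8)]
  = 0.4238 + 0.5306
  = 0.9544 bits
H(U,V) = -[(5/8)·log₂(5/8) + (5/16)·log₂(5/16) + (1/16)·log₂(1/16)]
  = 0.4238 + 0.5244 + 0.2500
  = 1.1982 bits

I(U;V) = H(U) + H(V) - H(U,V)
  = 0.3373 + 0.9544 - 1.1982
  = 0.0935 bits

min(H(U), H(V)) = min(0.3373, 0.9544) = 0.3373 bits
Since 0.0935 ≤ 0.3373, the bound is satisfied ✓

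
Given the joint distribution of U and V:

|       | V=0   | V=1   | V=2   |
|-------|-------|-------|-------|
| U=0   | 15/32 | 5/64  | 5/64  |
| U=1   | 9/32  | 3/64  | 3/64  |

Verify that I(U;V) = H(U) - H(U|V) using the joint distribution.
Left side, from I(U;V) = H(U) + H(V) - H(U,V):
Marginal P(U) (row sums):
  P(U=0) = 15/32 + 5/64 + 5/64 = 5/8
  P(U=1) = 9/32 + 3/64 + 3/64 = 3/8
Marginal P(V) (column sums):
  P(V=0) = 15/32 + 9/32 = 3/4
  P(V=1) = 5/64 + 3/64 = 1/8
  P(V=2) = 5/64 + 3/64 = 1/8

H(U) = -[(5/8)·log₂(5/8) + (3/8)·log₂(3/8)]
  = 0.4238 + 0.5306
  = 0.9544 bits
H(V) = -[(3/4)·log₂(3/4) + (1/8)·log₂(1/8) + (1/8)·log₂(1/8)]
  = 0.3113 + 0.3750 + 0.3750
  = 1.0613 bits
H(U,V) = -[(15/32)·log₂(15/32) + (5/64)·log₂(5/64) + (5/64)·log₂(5/64) + (9/32)·log₂(9/32) + (3/64)·log₂(3/64) + (3/64)·log₂(3/64)]
  = 0.5124 + 0.2873 + 0.2873 + 0.5147 + 0.2070 + 0.2070
  = 2.0157 bits

I(U;V) = H(U) + H(V) - H(U,V)
  = 0.9544 + 1.0613 - 2.0157
  = 0.0000 bits

Right side, with H(U|V) computed directly from the conditional probabilities:
H(U|V) = -Σ P(U,V)·log₂ P(U|V), where P(U|V) = P(U,V) / P(V)
  (U=0,V=0): P(U|V) = (15/32)/(3/4) = 5/8;  -(15/32)·log₂(5/8) = 0.3178
  (U=0,V=1): P(U|V) = (5/64)/(1/8) = 5/8;  -(5/64)·log₂(5/8) = 0.0530
  (U=0,V=2): P(U|V) = (5/64)/(1/8) = 5/8;  -(5/64)·log₂(5/8) = 0.0530
  (U=1,V=0): P(U|V) = (9/32)/(3/4) = 3/8;  -(9/32)·log₂(3/8) = 0.3980
  (U=1,V=1): P(U|V) = (3/64)/(1/8) = 3/8;  -(3/64)·log₂(3/8) = 0.0663
  (U=1,V=2): P(U|V) = (3/64)/(1/8) = 3/8;  -(3/64)·log₂(3/8) = 0.0663
H(U|V) = 0.3178 + 0.0530 + 0.0530 + 0.3980 + 0.0663 + 0.0663
  = 0.9544 bits
H(U) - H(U|V) = 0.9544 - 0.9544 = 0.0000 bits

Both sides equal 0.0000 bits, so I(U;V) = H(U) - H(U|V) ✓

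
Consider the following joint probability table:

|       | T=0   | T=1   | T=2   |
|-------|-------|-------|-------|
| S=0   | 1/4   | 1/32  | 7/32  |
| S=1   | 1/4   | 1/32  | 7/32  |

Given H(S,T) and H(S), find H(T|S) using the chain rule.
From the chain rule: H(S,T) = H(S) + H(T|S)
Therefore: H(T|S) = H(S,T) - H(S)

H(S,T) = -[(1/4)·log₂(1/4) + (1/32)·log₂(1/32) + (7/32)·log₂(7/32) + (1/4)·log₂(1/4) + (1/32)·log₂(1/32) + (7/32)·log₂(7/32)]
  = 0.5000 + 0.1563 + 0.4796 + 0.5000 + 0.1563 + 0.4796
  = 2.2718 bits
Marginal P(S) (row sums):
  P(S=0) = 1/4 + 1/32 + 7/32 = 1/2
  P(S=1) = 1/4 + 1/32 + 7/32 = 1/2
H(S) = -[(1/2)·log₂(1/2) + (1/2)·log₂(1/2)]
  = 0.5000 + 0.5000
  = 1.0000 bits

H(T|S) = 2.2718 - 1.0000 = 1.2718 bits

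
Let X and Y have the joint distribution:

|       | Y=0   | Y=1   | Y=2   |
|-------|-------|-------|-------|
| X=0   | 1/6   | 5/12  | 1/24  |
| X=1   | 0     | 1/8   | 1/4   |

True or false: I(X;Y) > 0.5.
Marginal P(X) (row sums):
  P(X=0) = 1/6 + 5/12 + 1/24 = 5/8
  P(X=1) = 0 + 1/8 + 1/4 = 3/8
Marginal P(Y) (column sums):
  P(Y=0) = 1/6 + 0 = 1/6
  P(Y=1) = 5/12 + 1/8 = 13/24
  P(Y=2) = 1/24 + 1/4 = 7/24

H(X) = -[(5/8)·log₂(5/8) + (3/8)·log₂(3/8)]
  = 0.4238 + 0.5306
  = 0.9544 bits
H(Y) = -[(1/6)·log₂(1/6) + (13/24)·log₂(13/24) + (7/24)·log₂(7/24)]
  = 0.4308 + 0.4791 + 0.5185
  = 1.4284 bits
H(X,Y) = -[(1/6)·log₂(1/6) + (5/12)·log₂(5/12) + (1/24)·log₂(1/24) + (1/8)·log₂(1/8) + (1/4)·log₂(1/4)]
  = 0.4308 + 0.5263 + 0.1910 + 0.3750 + 0.5000
  = 2.0231 bits

I(X;Y) = H(X) + H(Y) - H(X,Y)
  = 0.9544 + 1.4284 - 2.0231
  = 0.3597 bits

False. I(X;Y) = 0.3597 bits, which is ≤ 0.5 bits.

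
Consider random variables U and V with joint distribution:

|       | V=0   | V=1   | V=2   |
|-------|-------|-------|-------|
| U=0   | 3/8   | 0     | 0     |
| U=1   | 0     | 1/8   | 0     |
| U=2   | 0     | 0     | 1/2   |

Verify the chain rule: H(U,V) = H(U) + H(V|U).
Left side:
H(U,V) = -[(3/8)·log₂(3/8) + (1/8)·log₂(1/8) + (1/2)·log₂(1/2)]
  = 0.5306 + 0.3750 + 0.5000
  = 1.4056 bits

Right side:
Marginal P(U) (row sums):
  P(U=0) = 3/8 + 0 + 0 = 3/8
  P(U=1) = 0 + 1/8 + 0 = 1/8
  P(U=2) = 0 + 0 + 1/2 = 1/2
H(U) = -[(3/8)·log₂(3/8) + (1/8)·log₂(1/8) + (1/2)·log₂(1/2)]
  = 0.5306 + 0.3750 + 0.5000
  = 1.4056 bits
H(V|U) = -Σ P(U,V)·log₂ P(V|U), where P(V|U) = P(U,V) / P(U)
  (cells with P(U,V) = 0 contribute 0)
  (U=0,V=0): P(V|U) = (3/8)/(3/8) = 1;  -(3/8)·log₂(1) = 0.0000
  (U=1,V=1): P(V|U) = (1/8)/(1/8) = 1;  -(1/8)·log₂(1) = 0.0000
  (U=2,V=2): P(V|U) = (1/2)/(1/2) = 1;  -(1/2)·log₂(1) = 0.0000
H(V|U) = 0.0000 + 0.0000 + 0.0000
  = 0.0000 bits
H(U) + H(V|U) = 1.4056 + 0.0000 = 1.4056 bits

Both sides equal 1.4056 bits, so the chain rule holds ✓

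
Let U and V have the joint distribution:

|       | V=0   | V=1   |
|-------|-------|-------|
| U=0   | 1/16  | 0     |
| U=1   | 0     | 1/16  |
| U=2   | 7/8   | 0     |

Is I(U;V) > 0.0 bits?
Marginal P(U) (row sums):
  P(U=0) = 1/16 + 0 = 1/16
  P(U=1) = 0 + 1/16 = 1/16
  P(U=2) = 7/8 + 0 = 7/8
Marginal P(V) (column sums):
  P(V=0) = 1/16 + 0 + 7/8 = 15/16
  P(V=1) = 0 + 1/16 + 0 = 1/16

H(U) = -[(1/16)·log₂(1/16) + (1/16)·log₂(1/16) + (7/8)·log₂(7/8)]
  = 0.2500 + 0.2500 + 0.1686
  = 0.6686 bits
H(V) = -[(15/16)·log₂(15/16) + (1/16)·log₂(1/16)]
  = 0.0873 + 0.2500
  = 0.3373 bits
H(U,V) = -[(1/16)·log₂(1/16) + (1/16)·log₂(1/16) + (7/8)·log₂(7/8)]
  = 0.2500 + 0.2500 + 0.1686
  = 0.6686 bits

I(U;V) = H(U) + H(V) - H(U,V)
  = 0.6686 + 0.3373 - 0.6686
  = 0.3373 bits

Yes. I(U;V) = 0.3373 bits, which is > 0.0 bits.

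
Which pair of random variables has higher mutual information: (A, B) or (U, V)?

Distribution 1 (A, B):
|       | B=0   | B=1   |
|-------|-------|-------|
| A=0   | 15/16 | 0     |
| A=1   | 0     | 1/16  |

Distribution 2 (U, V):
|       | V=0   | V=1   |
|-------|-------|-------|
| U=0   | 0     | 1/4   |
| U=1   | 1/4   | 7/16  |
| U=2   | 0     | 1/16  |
Distribution 1 (A, B):
Marginal P(A) (row sums):
  P(A=0) = 15/16 + 0 = 15/16
  P(A=1) = 0 + 1/16 = 1/16
Marginal P(B) (column sums):
  P(B=0) = 15/16 + 0 = 15/16
  P(B=1) = 0 + 1/16 = 1/16

H(A) = -[(15/16)·log₂(15/16) + (1/16)·log₂(1/16)]
  = 0.0873 + 0.2500
  = 0.3373 bits
H(B) = -[(15/16)·log₂(15/16) + (1/16)·log₂(1/16)]
  = 0.0873 + 0.2500
  = 0.3373 bits
H(A,B) = -[(15/16)·log₂(15/16) + (1/16)·log₂(1/16)]
  = 0.0873 + 0.2500
  = 0.3373 bits

I(A;B) = H(A) + H(B) - H(A,B)
  = 0.3373 + 0.3373 - 0.3373
  = 0.3373 bits

Distribution 2 (U, V):
Marginal P(U) (row sums):
  P(U=0) = 0 + 1/4 = 1/4
  P(U=1) = 1/4 + 7/16 = 11/16
  P(U=2) = 0 + 1/16 = 1/16
Marginal P(V) (column sums):
  P(V=0) = 0 + 1/4 + 0 = 1/4
  P(V=1) = 1/4 + 7/16 + 1/16 = 3/4

H(U) = -[(1/4)·log₂(1/4) + (11/16)·log₂(11/16) + (1/16)·log₂(1/16)]
  = 0.5000 + 0.3716 + 0.2500
  = 1.1216 bits
H(V) = -[(1/4)·log₂(1/4) + (3/4)·log₂(3/4)]
  = 0.5000 + 0.3113
  = 0.8113 bits
H(U,V) = -[(1/4)·log₂(1/4) + (1/4)·log₂(1/4) + (7/16)·log₂(7/16) + (1/16)·log₂(1/16)]
  = 0.5000 + 0.5000 + 0.5218 + 0.2500
  = 1.7718 bits

I(U;V) = H(U) + H(V) - H(U,V)
  = 1.1216 + 0.8113 - 1.7718
  = 0.1611 bits

I(A;B) = 0.3373 bits > I(U;V) = 0.1611 bits, so (A, B) has the higher mutual information (stronger dependence).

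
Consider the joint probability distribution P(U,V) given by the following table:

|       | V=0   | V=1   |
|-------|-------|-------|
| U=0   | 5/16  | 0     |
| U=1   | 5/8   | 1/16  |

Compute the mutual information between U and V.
Marginal P(U) (row sums):
  P(U=0) = 5/16 + 0 = 5/16
  P(U=1) = 5/8 + 1/16 = 11/16
Marginal P(V) (column sums):
  P(V=0) = 5/16 + 5/8 = 15/16
  P(V=1) = 0 + 1/16 = 1/16

H(U) = -[(5/16)·log₂(5/16) + (11/16)·log₂(11/16)]
  = 0.5244 + 0.3716
  = 0.8960 bits
H(V) = -[(15/16)·log₂(15/16) + (1/16)·log₂(1/16)]
  = 0.0873 + 0.2500
  = 0.3373 bits
H(U,V) = -[(5/16)·log₂(5/16) + (5/8)·log₂(5/8) + (1/16)·log₂(1/16)]
  = 0.5244 + 0.4238 + 0.2500
  = 1.1982 bits

I(U;V) = H(U) + H(V) - H(U,V)
  = 0.8960 + 0.3373 - 1.1982
  = 0.0351 bits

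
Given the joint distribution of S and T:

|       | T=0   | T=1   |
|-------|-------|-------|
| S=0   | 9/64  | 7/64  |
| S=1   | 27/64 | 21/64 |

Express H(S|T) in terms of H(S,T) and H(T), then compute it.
H(S|T) = H(S,T) - H(T)

Marginal P(T) (column sums):
  P(T=0) = 9/64 + 27/64 = 9/16
  P(T=1) = 7/64 + 21/64 = 7/16

H(S,T) = -[(9/64)·log₂(9/64) + (7/64)·log₂(7/64) + (27/64)·log₂(27/64) + (21/64)·log₂(21/64)]
  = 0.3980 + 0.3492 + 0.5253 + 0.5275
  = 1.8000 bits
H(T) = -[(9/16)·log₂(9/16) + (7/16)·log₂(7/16)]
  = 0.4669 + 0.5218
  = 0.9887 bits

H(S|T) = 1.8000 - 0.9887 = 0.8113 bits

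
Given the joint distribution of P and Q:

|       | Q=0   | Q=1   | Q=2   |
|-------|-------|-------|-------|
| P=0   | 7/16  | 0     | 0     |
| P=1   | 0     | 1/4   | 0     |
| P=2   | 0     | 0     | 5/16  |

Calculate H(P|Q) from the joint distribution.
Marginal P(Q) (column sums):
  P(Q=0) = 7/16 + 0 + 0 = 7/16
  P(Q=1) = 0 + 1/4 + 0 = 1/4
  P(Q=2) = 0 + 0 + 5/16 = 5/16

H(P|Q) = -Σ P(P,Q)·log₂ P(P|Q), where P(P|Q) = P(P,Q) / P(Q)
  (cells with P(P,Q) = 0 contribute 0)
  (P=0,Q=0): P(P|Q) = (7/16)/(7/16) = 1;  -(7/16)·log₂(1) = 0.0000
  (P=1,Q=1): P(P|Q) = (1/4)/(1/4) = 1;  -(1/4)·log₂(1) = 0.0000
  (P=2,Q=2): P(P|Q) = (5/16)/(5/16) = 1;  -(5/16)·log₂(1) = 0.0000
H(P|Q) = 0.0000 + 0.0000 + 0.0000
  = 0.0000 bits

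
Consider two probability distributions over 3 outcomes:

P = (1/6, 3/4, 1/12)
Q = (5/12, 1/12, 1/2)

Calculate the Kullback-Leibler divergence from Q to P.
D(P||Q) = Σ P(i) log₂(P(i)/Q(i))
  i=0: (1/6) × log₂((1/6)/(5/12)) = (1/6) × log₂(2/5) = -0.2203
  i=1: (3/4) × log₂((3/4)/(1/12)) = (3/4) × log₂(9) = 2.3774
  i=2: (1/12) × log₂((1/12)/(1/2)) = (1/12) × log₂(1/6) = -0.2154
D(P||Q) = -0.2203 + 2.3774 - 0.2154
  = 1.9417 bits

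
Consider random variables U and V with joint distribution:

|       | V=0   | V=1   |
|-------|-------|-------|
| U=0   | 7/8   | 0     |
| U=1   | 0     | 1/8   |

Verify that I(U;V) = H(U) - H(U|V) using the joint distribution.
Left side, from I(U;V) = H(U) + H(V) - H(U,V):
Marginal P(U) (row sums):
  P(U=0) = 7/8 + 0 = 7/8
  P(U=1) = 0 + 1/8 = 1/8
Marginal P(V) (column sums):
  P(V=0) = 7/8 + 0 = 7/8
  P(V=1) = 0 + 1/8 = 1/8

H(U) = -[(7/8)·log₂(7/8) + (1/8)·log₂(1/8)]
  = 0.1686 + 0.3750
  = 0.5436 bits
H(V) = -[(7/8)·log₂(7/8) + (1/8)·log₂(1/8)]
  = 0.1686 + 0.3750
  = 0.5436 bits
H(U,V) = -[(7/8)·log₂(7/8) + (1/8)·log₂(1/8)]
  = 0.1686 + 0.3750
  = 0.5436 bits

I(U;V) = H(U) + H(V) - H(U,V)
  = 0.5436 + 0.5436 - 0.5436
  = 0.5436 bits

Right side, with H(U|V) computed directly from the conditional probabilities:
H(U|V) = -Σ P(U,V)·log₂ P(U|V), where P(U|V) = P(U,V) / P(V)
  (cells with P(U,V) = 0 contribute 0)
  (U=0,V=0): P(U|V) = (7/8)/(7/8) = 1;  -(7/8)·log₂(1) = 0.0000
  (U=1,V=1): P(U|V) = (1/8)/(1/8) = 1;  -(1/8)·log₂(1) = 0.0000
H(U|V) = 0.0000 + 0.0000
  = 0.0000 bits
H(U) - H(U|V) = 0.5436 - 0.0000 = 0.5436 bits

Both sides equal 0.5436 bits, so I(U;V) = H(U) - H(U|V) ✓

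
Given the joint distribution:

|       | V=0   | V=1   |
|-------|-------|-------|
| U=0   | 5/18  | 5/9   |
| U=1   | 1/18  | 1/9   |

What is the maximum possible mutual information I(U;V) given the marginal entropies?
The upper bound on mutual information is I(U;V) ≤ min(H(U), H(V)).

Marginal P(U) (row sums):
  P(U=0) = 5/18 + 5/9 = 5/6
  P(U=1) = 1/18 + 1/9 = 1/6
Marginal P(V) (column sums):
  P(V=0) = 5/18 + 1/18 = 1/3
  P(V=1) = 5/9 + 1/9 = 2/3

H(U) = -[(5/6)·log₂(5/6) + (1/6)·log₂(1/6)]
  = 0.2192 + 0.4308
  = 0.6500 bits
H(V) = -[(1/3)·log₂(1/3) + (2/3)·log₂(2/3)]
  = 0.5283 + 0.3900
  = 0.9183 bits

Maximum possible I(U;V) = min(0.6500, 0.9183) = 0.6500 bits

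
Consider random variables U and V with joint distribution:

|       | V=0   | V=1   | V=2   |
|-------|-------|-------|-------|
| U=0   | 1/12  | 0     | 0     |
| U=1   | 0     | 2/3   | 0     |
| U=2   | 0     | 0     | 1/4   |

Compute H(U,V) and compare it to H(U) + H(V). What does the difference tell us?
Marginal P(U) (row sums):
  P(U=0) = 1/12 + 0 + 0 = 1/12
  P(U=1) = 0 + 2/3 + 0 = 2/3
  P(U=2) = 0 + 0 + 1/4 = 1/4
Marginal P(V) (column sums):
  P(V=0) = 1/12 + 0 + 0 = 1/12
  P(V=1) = 0 + 2/3 + 0 = 2/3
  P(V=2) = 0 + 0 + 1/4 = 1/4

H(U,V) = -[(1/12)·log₂(1/12) + (2/3)·log₂(2/3) + (1/4)·log₂(1/4)]
  = 0.2987 + 0.3900 + 0.5000
  = 1.1887 bits
H(U) = -[(1/12)·log₂(1/12) + (2/3)·log₂(2/3) + (1/4)·log₂(1/4)]
  = 0.2987 + 0.3900 + 0.5000
  = 1.1887 bits
H(V) = -[(1/12)·log₂(1/12) + (2/3)·log₂(2/3) + (1/4)·log₂(1/4)]
  = 0.2987 + 0.3900 + 0.5000
  = 1.1887 bits

H(U) + H(V) = 1.1887 + 1.1887 = 2.3774 bits
Difference: H(U) + H(V) - H(U,V) = 2.3774 - 1.1887 = 1.1887 bits = I(U;V)

The difference is the mutual information; it is positive here, so U and V are dependent (knowing one reduces uncertainty about the other by 1.1887 bits).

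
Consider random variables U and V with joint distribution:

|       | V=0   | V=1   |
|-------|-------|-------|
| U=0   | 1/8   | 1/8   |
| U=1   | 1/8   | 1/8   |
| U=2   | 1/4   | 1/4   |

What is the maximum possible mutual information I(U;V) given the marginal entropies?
The upper bound on mutual information is I(U;V) ≤ min(H(U), H(V)).

Marginal P(U) (row sums):
  P(U=0) = 1/8 + 1/8 = 1/4
  P(U=1) = 1/8 + 1/8 = 1/4
  P(U=2) = 1/4 + 1/4 = 1/2
Marginal P(V) (column sums):
  P(V=0) = 1/8 + 1/8 + 1/4 = 1/2
  P(V=1) = 1/8 + 1/8 + 1/4 = 1/2

H(U) = -[(1/4)·log₂(1/4) + (1/4)·log₂(1/4) + (1/2)·log₂(1/2)]
  = 0.5000 + 0.5000 + 0.5000
  = 1.5000 bits
H(V) = -[(1/2)·log₂(1/2) + (1/2)·log₂(1/2)]
  = 0.5000 + 0.5000
  = 1.0000 bits

Maximum possible I(U;V) = min(1.5000, 1.0000) = 1.0000 bits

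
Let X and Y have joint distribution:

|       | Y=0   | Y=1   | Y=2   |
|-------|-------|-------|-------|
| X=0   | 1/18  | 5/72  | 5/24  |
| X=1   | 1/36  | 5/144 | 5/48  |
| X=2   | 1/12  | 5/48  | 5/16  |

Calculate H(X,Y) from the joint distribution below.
H(X,Y) = -Σ P(X,Y) log₂ P(X,Y), summed over the non-zero cells:
H(X,Y) = -[(1/18)·log₂(1/18) + (5/72)·log₂(5/72) + (5/24)·log₂(5/24) + (1/36)·log₂(1/36) + (5/144)·log₂(5/144) + (5/48)·log₂(5/48) + (1/12)·log₂(1/12) + (5/48)·log₂(5/48) + (5/16)·log₂(5/16)]
  = 0.2317 + 0.2672 + 0.4715 + 0.1436 + 0.1683 + 0.3399 + 0.2987 + 0.3399 + 0.5244
  = 2.7852 bits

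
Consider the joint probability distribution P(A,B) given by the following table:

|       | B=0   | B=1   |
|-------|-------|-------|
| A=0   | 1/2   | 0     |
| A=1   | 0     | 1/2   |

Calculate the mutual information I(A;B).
Marginal P(A) (row sums):
  P(A=0) = 1/2 + 0 = 1/2
  P(A=1) = 0 + 1/2 = 1/2
Marginal P(B) (column sums):
  P(B=0) = 1/2 + 0 = 1/2
  P(B=1) = 0 + 1/2 = 1/2

H(A) = -[(1/2)·log₂(1/2) + (1/2)·log₂(1/2)]
  = 0.5000 + 0.5000
  = 1.0000 bits
H(B) = -[(1/2)·log₂(1/2) + (1/2)·log₂(1/2)]
  = 0.5000 + 0.5000
  = 1.0000 bits
H(A,B) = -[(1/2)·log₂(1/2) + (1/2)·log₂(1/2)]
  = 0.5000 + 0.5000
  = 1.0000 bits

I(A;B) = H(A) + H(B) - H(A,B)
  = 1.0000 + 1.0000 - 1.0000
  = 1.0000 bits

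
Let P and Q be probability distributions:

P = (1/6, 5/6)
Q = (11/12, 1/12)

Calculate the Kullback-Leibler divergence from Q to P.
D(P||Q) = Σ P(i) log₂(P(i)/Q(i))
  i=0: (1/6) × log₂((1/6)/(11/12)) = (1/6) × log₂(2/11) = -0.4099
  i=1: (5/6) × log₂((5/6)/(1/12)) = (5/6) × log₂(10) = 2.7683
D(P||Q) = -0.4099 + 2.7683
  = 2.3584 bits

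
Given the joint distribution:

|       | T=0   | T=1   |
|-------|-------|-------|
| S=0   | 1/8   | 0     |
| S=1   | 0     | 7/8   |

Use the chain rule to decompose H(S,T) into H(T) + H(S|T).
By the chain rule: H(S,T) = H(T) + H(S|T)

Marginal P(T) (column sums):
  P(T=0) = 1/8 + 0 = 1/8
  P(T=1) = 0 + 7/8 = 7/8
H(T) = -[(1/8)·log₂(1/8) + (7/8)·log₂(7/8)]
  = 0.3750 + 0.1686
  = 0.5436 bits
H(S|T) = -Σ P(S,T)·log₂ P(S|T), where P(S|T) = P(S,T) / P(T)
  (cells with P(S,T) = 0 contribute 0)
  (S=0,T=0): P(S|T) = (1/8)/(1/8) = 1;  -(1/8)·log₂(1) = 0.0000
  (S=1,T=1): P(S|T) = (7/8)/(7/8) = 1;  -(7/8)·log₂(1) = 0.0000
H(S|T) = 0.0000 + 0.0000
  = 0.0000 bits

H(S,T) = H(T) + H(S|T) = 0.5436 + 0.0000 = 0.5436 bits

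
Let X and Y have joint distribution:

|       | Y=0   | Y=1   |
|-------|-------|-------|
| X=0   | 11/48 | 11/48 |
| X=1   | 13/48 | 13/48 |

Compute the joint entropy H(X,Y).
H(X,Y) = -Σ P(X,Y) log₂ P(X,Y), summed over the non-zero cells:
H(X,Y) = -[(11/48)·log₂(11/48) + (11/48)·log₂(11/48) + (13/48)·log₂(13/48) + (13/48)·log₂(13/48)]
  = 0.4871 + 0.4871 + 0.5104 + 0.5104
  = 1.9950 bits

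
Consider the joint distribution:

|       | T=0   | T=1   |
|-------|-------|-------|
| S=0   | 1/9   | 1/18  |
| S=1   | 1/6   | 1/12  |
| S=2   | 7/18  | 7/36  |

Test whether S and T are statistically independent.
Marginal P(S) (row sums):
  P(S=0) = 1/9 + 1/18 = 1/6
  P(S=1) = 1/6 + 1/12 = 1/4
  P(S=2) = 7/18 + 7/36 = 7/12
Marginal P(T) (column sums):
  P(T=0) = 1/9 + 1/6 + 7/18 = 2/3
  P(T=1) = 1/18 + 1/12 + 7/36 = 1/3

S and T are independent iff P(S=i,T=j) = P(S=i)·P(T=j) for every cell.
  P(S=0)·P(T=0) = 1/6 × 2/3 = 1/9 = P(S=0,T=0) ✓
  P(S=0)·P(T=1) = 1/6 × 1/3 = 1/18 = P(S=0,T=1) ✓
  P(S=1)·P(T=0) = 1/4 × 2/3 = 1/6 = P(S=1,T=0) ✓
  P(S=1)·P(T=1) = 1/4 × 1/3 = 1/12 = P(S=1,T=1) ✓
  P(S=2)·P(T=0) = 7/12 × 2/3 = 7/18 = P(S=2,T=0) ✓
  P(S=2)·P(T=1) = 7/12 × 1/3 = 7/36 = P(S=2,T=1) ✓

Yes, S and T are independent: every cell factors, so I(S;T) = 0 bits.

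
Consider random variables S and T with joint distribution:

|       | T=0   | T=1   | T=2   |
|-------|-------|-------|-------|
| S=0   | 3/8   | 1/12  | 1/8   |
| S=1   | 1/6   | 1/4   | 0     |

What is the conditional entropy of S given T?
Marginal P(T) (column sums):
  P(T=0) = 3/8 + 1/6 = 13/24
  P(T=1) = 1/12 + 1/4 = 1/3
  P(T=2) = 1/8 + 0 = 1/8

H(S|T) = -Σ P(S,T)·log₂ P(S|T), where P(S|T) = P(S,T) / P(T)
  (cells with P(S,T) = 0 contribute 0)
  (S=0,T=0): P(S|T) = (3/8)/(13/24) = 9/13;  -(3/8)·log₂(9/13) = 0.1989
  (S=0,T=1): P(S|T) = (1/12)/(1/3) = 1/4;  -(1/12)·log₂(1/4) = 0.1667
  (S=0,T=2): P(S|T) = (1/8)/(1/8) = 1;  -(1/8)·log₂(1) = 0.0000
  (S=1,T=0): P(S|T) = (1/6)/(13/24) = 4/13;  -(1/6)·log₂(4/13) = 0.2834
  (S=1,T=1): P(S|T) = (1/4)/(1/3) = 3/4;  -(1/4)·log₂(3/4) = 0.1038
H(S|T) = 0.1989 + 0.1667 + 0.0000 + 0.2834 + 0.1038
  = 0.7528 bits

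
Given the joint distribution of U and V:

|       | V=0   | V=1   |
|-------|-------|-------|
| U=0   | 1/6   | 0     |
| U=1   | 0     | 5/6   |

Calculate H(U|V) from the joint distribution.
Marginal P(V) (column sums):
  P(V=0) = 1/6 + 0 = 1/6
  P(V=1) = 0 + 5/6 = 5/6

H(U|V) = -Σ P(U,V)·log₂ P(U|V), where P(U|V) = P(U,V) / P(V)
  (cells with P(U,V) = 0 contribute 0)
  (U=0,V=0): P(U|V) = (1/6)/(1/6) = 1;  -(1/6)·log₂(1) = 0.0000
  (U=1,V=1): P(U|V) = (5/6)/(5/6) = 1;  -(5/6)·log₂(1) = 0.0000
H(U|V) = 0.0000 + 0.0000
  = 0.0000 bits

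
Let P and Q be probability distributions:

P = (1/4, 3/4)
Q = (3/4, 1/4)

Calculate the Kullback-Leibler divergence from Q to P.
D(P||Q) = Σ P(i) log₂(P(i)/Q(i))
  i=0: (1/4) × log₂((1/4)/(3/4)) = (1/4) × log₂(1/3) = -0.3962
  i=1: (3/4) × log₂((3/4)/(1/4)) = (3/4) × log₂(3) = 1.1887
D(P||Q) = -0.3962 + 1.1887
  = 0.7925 bits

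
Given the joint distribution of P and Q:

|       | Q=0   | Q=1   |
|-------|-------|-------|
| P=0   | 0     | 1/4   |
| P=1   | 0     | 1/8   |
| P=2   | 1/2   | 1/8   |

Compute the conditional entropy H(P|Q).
Marginal P(Q) (column sums):
  P(Q=0) = 0 + 0 + 1/2 = 1/2
  P(Q=1) = 1/4 + 1/8 + 1/8 = 1/2

H(P|Q) = -Σ P(P,Q)·log₂ P(P|Q), where P(P|Q) = P(P,Q) / P(Q)
  (cells with P(P,Q) = 0 contribute 0)
  (P=0,Q=1): P(P|Q) = (1/4)/(1/2) = 1/2;  -(1/4)·log₂(1/2) = 0.2500
  (P=1,Q=1): P(P|Q) = (1/8)/(1/2) = 1/4;  -(1/8)·log₂(1/4) = 0.2500
  (P=2,Q=0): P(P|Q) = (1/2)/(1/2) = 1;  -(1/2)·log₂(1) = 0.0000
  (P=2,Q=1): P(P|Q) = (1/8)/(1/2) = 1/4;  -(1/8)·log₂(1/4) = 0.2500
H(P|Q) = 0.2500 + 0.2500 + 0.0000 + 0.2500
  = 0.7500 bits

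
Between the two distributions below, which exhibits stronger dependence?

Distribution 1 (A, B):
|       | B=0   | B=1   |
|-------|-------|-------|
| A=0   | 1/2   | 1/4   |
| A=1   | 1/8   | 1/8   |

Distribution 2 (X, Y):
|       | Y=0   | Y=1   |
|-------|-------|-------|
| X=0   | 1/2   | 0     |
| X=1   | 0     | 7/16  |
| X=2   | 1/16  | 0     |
Distribution 1 (A, B):
Marginal P(A) (row sums):
  P(A=0) = 1/2 + 1/4 = 3/4
  P(A=1) = 1/8 + 1/8 = 1/4
Marginal P(B) (column sums):
  P(B=0) = 1/2 + 1/8 = 5/8
  P(B=1) = 1/4 + 1/8 = 3/8

H(A) = -[(3/4)·log₂(3/4) + (1/4)·log₂(1/4)]
  = 0.3113 + 0.5000
  = 0.8113 bits
H(B) = -[(5/8)·log₂(5/8) + (3/8)·log₂(3/8)]
  = 0.4238 + 0.5306
  = 0.9544 bits
H(A,B) = -[(1/2)·log₂(1/2) + (1/4)·log₂(1/4) + (1/8)·log₂(1/8) + (1/8)·log₂(1/8)]
  = 0.5000 + 0.5000 + 0.3750 + 0.3750
  = 1.7500 bits

I(A;B) = H(A) + H(B) - H(A,B)
  = 0.8113 + 0.9544 - 1.7500
  = 0.0157 bits

Distribution 2 (X, Y):
Marginal P(X) (row sums):
  P(X=0) = 1/2 + 0 = 1/2
  P(X=1) = 0 + 7/16 = 7/16
  P(X=2) = 1/16 + 0 = 1/16
Marginal P(Y) (column sums):
  P(Y=0) = 1/2 + 0 + 1/16 = 9/16
  P(Y=1) = 0 + 7/16 + 0 = 7/16

H(X) = -[(1/2)·log₂(1/2) + (7/16)·log₂(7/16) + (1/16)·log₂(1/16)]
  = 0.5000 + 0.5218 + 0.2500
  = 1.2718 bits
H(Y) = -[(9/16)·log₂(9/16) + (7/16)·log₂(7/16)]
  = 0.4669 + 0.5218
  = 0.9887 bits
H(X,Y) = -[(1/2)·log₂(1/2) + (7/16)·log₂(7/16) + (1/16)·log₂(1/16)]
  = 0.5000 + 0.5218 + 0.2500
  = 1.2718 bits

I(X;Y) = H(X) + H(Y) - H(X,Y)
  = 1.2718 + 0.9887 - 1.2718
  = 0.9887 bits

I(X;Y) = 0.9887 bits > I(A;B) = 0.0157 bits, so (X, Y) has the higher mutual information (stronger dependence).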